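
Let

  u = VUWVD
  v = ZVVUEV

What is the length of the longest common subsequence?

3

Pick V [1,3], U [2,4], V [4,6]; all 3 characters appear in both, in order, and the DP table's final entry dp[5][6] is also 3, so no common subsequence is longer.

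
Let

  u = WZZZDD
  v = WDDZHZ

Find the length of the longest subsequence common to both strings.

Taking W at u[1]=v[1], Z at u[2]=v[4], Z at u[4]=v[6] gives a common subsequence of length 3. Since dp[6][6] = 3, nothing longer is possible.

3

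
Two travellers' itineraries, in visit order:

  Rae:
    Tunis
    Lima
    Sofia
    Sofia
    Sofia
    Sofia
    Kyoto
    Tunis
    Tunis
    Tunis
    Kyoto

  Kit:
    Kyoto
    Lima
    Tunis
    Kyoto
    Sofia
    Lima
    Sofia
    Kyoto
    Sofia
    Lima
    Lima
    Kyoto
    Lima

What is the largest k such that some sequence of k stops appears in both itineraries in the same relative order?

5

Pick Tunis at Rae[1]=Kit[3], then Lima at Rae[2]=Kit[6], then Sofia at Rae[3]=Kit[7], then Sofia at Rae[4]=Kit[9], then Kyoto at Rae[7]=Kit[12]; all 5 stops appear in both, in order. The LCS DP gives dp[11][13] = 5, so this is optimal.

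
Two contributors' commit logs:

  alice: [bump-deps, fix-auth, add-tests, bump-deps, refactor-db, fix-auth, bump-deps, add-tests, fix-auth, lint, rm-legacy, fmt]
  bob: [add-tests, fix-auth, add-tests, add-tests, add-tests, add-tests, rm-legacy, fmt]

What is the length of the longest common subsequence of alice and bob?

5

Pick fix-auth [2,2] → add-tests [3,5] → add-tests [8,6] → rm-legacy [11,7] → fmt [12,8]; all 5 commits appear in both, in order. The LCS DP gives dp[12][8] = 5, so this is optimal.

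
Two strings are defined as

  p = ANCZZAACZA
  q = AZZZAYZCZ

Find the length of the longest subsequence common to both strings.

6

Pick A [1,1] → Z [4,3] → Z [5,4] → A [6,5] → C [8,8] → Z [9,9]; all 6 characters appear in both, in order. Since dp[10][9] = 6, nothing longer is possible.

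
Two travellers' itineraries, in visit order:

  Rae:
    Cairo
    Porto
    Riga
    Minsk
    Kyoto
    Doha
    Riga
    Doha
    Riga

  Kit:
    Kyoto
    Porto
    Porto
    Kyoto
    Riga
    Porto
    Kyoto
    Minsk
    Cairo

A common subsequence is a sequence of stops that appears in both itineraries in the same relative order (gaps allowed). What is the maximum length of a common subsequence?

3

Match Porto [2,3], then Riga [3,5], then Minsk [4,8] — 3 stops in the same relative order in both. Since dp[9][9] = 3, nothing longer is possible.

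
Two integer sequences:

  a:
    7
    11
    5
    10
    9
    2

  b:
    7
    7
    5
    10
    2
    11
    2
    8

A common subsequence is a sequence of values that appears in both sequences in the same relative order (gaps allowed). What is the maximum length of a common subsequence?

4

Taking 7 [1,2]; then 5 [3,3]; then 10 [4,4]; then 2 [6,7] gives a common subsequence of length 4. dp[6][8] = 4 confirms this is the maximum.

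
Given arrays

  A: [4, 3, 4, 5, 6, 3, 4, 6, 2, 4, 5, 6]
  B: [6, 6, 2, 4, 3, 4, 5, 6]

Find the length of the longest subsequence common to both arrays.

6

Taking 6 (A #5, B #1), then 6 (A #8, B #2), then 2 (A #9, B #3), then 4 (A #10, B #6), then 5 (A #11, B #7), then 6 (A #12, B #8) gives a common subsequence of length 6, and the DP table's final entry dp[12][8] is also 6, so no common subsequence is longer.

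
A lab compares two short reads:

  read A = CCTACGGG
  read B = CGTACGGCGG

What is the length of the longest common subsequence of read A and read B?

Let dp[i][j] be the LCS length of the first i bases of read A and the first j bases of read B. dp[i][j] = dp[i-1][j-1]+1 when the i-th and j-th bases match, else max(dp[i-1][j], dp[i][j-1]).
    ·  C  G  T  A  C  G  G  C  G  G
 ·  0  0  0  0  0  0  0  0  0  0  0
 C  0  1  1  1  1  1  1  1  1  1  1
 C  0  1  1  1  1  2  2  2  2  2  2
 T  0  1  1  2  2  2  2  2  2  2  2
 A  0  1  1  2  3  3  3  3  3  3  3
 C  0  1  1  2  3  4  4  4  4  4  4
 G  0  1  2  2  3  4  5  5  5  5  5
 G  0  1  2  2  3  4  5  6  6  6  6
 G  0  1  2  2  3  4  5  6  6  7  7
dp[8][10] = 7. One LCS (by backtracking along matches): CTACGGG.

7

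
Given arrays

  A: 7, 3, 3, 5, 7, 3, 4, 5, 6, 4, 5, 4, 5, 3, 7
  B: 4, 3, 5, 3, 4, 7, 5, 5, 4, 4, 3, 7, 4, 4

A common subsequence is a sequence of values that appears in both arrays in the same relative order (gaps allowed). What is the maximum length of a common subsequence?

9

Pick 3 (A #3, B #2); then 5 (A #4, B #3); then 3 (A #6, B #4); then 4 (A #7, B #5); then 5 (A #8, B #8); then 4 (A #10, B #9); then 4 (A #12, B #10); then 3 (A #14, B #11); then 7 (A #15, B #12); all 9 values appear in both, in order, and the DP table's final entry dp[15][14] is also 9, so no common subsequence is longer.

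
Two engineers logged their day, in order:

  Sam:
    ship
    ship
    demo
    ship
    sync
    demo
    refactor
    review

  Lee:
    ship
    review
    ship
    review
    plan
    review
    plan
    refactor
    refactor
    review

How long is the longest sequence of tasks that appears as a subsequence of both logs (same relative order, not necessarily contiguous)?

One common subsequence of length 4: ship at Sam[1]=Lee[1], then ship at Sam[2]=Lee[3], then refactor at Sam[7]=Lee[9], then review at Sam[8]=Lee[10]. dp[8][10] = 4 confirms this is the maximum.

4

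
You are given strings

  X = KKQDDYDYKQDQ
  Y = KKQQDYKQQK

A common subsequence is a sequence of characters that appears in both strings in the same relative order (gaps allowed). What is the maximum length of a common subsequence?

Pick K (X #1, Y #1); then K (X #2, Y #2); then Q (X #3, Y #4); then D (X #7, Y #5); then Y (X #8, Y #6); then K (X #9, Y #7); then Q (X #10, Y #8); then Q (X #12, Y #9); all 8 characters appear in both, in order. dp[12][10] = 8 confirms this is the maximum.

8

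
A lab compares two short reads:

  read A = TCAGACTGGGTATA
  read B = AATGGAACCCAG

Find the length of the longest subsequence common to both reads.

7

One common subsequence of length 7: A [3,1]; then A [5,2]; then T [7,3]; then G [8,4]; then G [9,5]; then A [12,7]; then A [14,11]. Since dp[14][12] = 7, nothing longer is possible.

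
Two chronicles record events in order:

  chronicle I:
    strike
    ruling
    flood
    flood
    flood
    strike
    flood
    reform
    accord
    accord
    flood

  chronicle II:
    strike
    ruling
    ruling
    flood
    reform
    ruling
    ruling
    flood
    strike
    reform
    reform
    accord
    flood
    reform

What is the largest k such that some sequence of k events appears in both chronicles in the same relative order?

Match strike (chronicle I #1, chronicle II #1), then ruling (chronicle I #2, chronicle II #3), then flood (chronicle I #3, chronicle II #4), then flood (chronicle I #5, chronicle II #8), then strike (chronicle I #6, chronicle II #9), then reform (chronicle I #8, chronicle II #11), then accord (chronicle I #10, chronicle II #12), then flood (chronicle I #11, chronicle II #13) — 8 events in the same relative order in both. Since dp[11][14] = 8, nothing longer is possible.

8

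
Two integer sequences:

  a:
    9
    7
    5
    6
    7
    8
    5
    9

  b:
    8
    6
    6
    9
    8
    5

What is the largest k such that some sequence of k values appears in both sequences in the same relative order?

3

Let dp[i][j] be the LCS length of the first i values of a and the first j values of b. dp[i][j] = dp[i-1][j-1]+1 when the i-th and j-th values match, else max(dp[i-1][j], dp[i][j-1]).
    ·  8  6  6  9  8  5
 ·  0  0  0  0  0  0  0
 9  0  0  0  0  1  1  1
 7  0  0  0  0  1  1  1
 5  0  0  0  0  1  1  2
 6  0  0  1  1  1  1  2
 7  0  0  1  1  1  1  2
 8  0  1  1  1  1  2  2
 5  0  1  1  1  1  2  3
 9  0  1  1  1  2  2  3
dp[8][6] = 3. One LCS (by backtracking along matches): 9, 8, 5.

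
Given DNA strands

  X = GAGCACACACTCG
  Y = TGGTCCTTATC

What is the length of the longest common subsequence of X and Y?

7

Taking G [1,2] → G [3,3] → C [4,5] → C [6,6] → A [9,9] → T [11,10] → C [12,11] gives a common subsequence of length 7. dp[13][11] = 7 confirms this is the maximum.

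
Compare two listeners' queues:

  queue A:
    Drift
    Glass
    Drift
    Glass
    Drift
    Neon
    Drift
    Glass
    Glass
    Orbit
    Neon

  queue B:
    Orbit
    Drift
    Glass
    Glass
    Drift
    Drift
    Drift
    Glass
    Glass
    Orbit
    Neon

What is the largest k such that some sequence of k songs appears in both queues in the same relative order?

9

Match Drift at queue A[1]=queue B[2]; then Glass at queue A[2]=queue B[4]; then Drift at queue A[3]=queue B[5]; then Drift at queue A[5]=queue B[6]; then Drift at queue A[7]=queue B[7]; then Glass at queue A[8]=queue B[8]; then Glass at queue A[9]=queue B[9]; then Orbit at queue A[10]=queue B[10]; then Neon at queue A[11]=queue B[11] — 9 songs in the same relative order in both. The LCS DP gives dp[11][11] = 9, so this is optimal.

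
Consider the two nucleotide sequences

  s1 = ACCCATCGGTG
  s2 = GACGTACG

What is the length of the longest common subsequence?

Let dp[i][j] be the LCS length of the first i bases of s1 and the first j bases of s2. dp[i][j] = dp[i-1][j-1]+1 when the i-th and j-th bases match, else max(dp[i-1][j], dp[i][j-1]).
    ·  G  A  C  G  T  A  C  G
 ·  0  0  0  0  0  0  0  0  0
 A  0  0  1  1  1  1  1  1  1
 C  0  0  1  2  2  2  2  2  2
 C  0  0  1  2  2  2  2  3  3
 C  0  0  1  2  2  2  2  3  3
 A  0  0  1  2  2  2  3  3  3
 T  0  0  1  2  2  3  3  3  3
 C  0  0  1  2  2  3  3  4  4
 G  0  1  1  2  3  3  3  4  5
 G  0  1  1  2  3  3  3  4  5
 T  0  1  1  2  3  4  4  4  5
 G  0  1  1  2  3  4  4  4  5
dp[11][8] = 5. One LCS (by backtracking along matches): ACACG.

5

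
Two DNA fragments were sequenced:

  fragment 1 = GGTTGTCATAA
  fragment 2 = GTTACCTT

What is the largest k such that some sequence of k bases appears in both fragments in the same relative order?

Let dp[i][j] be the LCS length of the first i bases of fragment 1 and the first j bases of fragment 2. dp[i][j] = dp[i-1][j-1]+1 when the i-th and j-th bases match, else max(dp[i-1][j], dp[i][j-1]).
    ·  G  T  T  A  C  C  T  T
 ·  0  0  0  0  0  0  0  0  0
 G  0  1  1  1  1  1  1  1  1
 G  0  1  1  1  1  1  1  1  1
 T  0  1  2  2  2  2  2  2  2
 T  0  1  2  3  3  3  3  3  3
 G  0  1  2  3  3  3  3  3  3
 T  0  1  2  3  3  3  3  4  4
 C  0  1  2  3  3  4  4  4  4
 A  0  1  2  3  4  4  4  4  4
 T  0  1  2  3  4  4  4  5  5
 A  0  1  2  3  4  4  4  5  5
 A  0  1  2  3  4  4  4  5  5
dp[11][8] = 5. One LCS (by backtracking along matches): GTTTT.

5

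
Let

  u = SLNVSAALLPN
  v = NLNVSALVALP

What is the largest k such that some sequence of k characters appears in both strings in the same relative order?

Let dp[i][j] be the LCS length of the first i characters of u and the first j characters of v. dp[i][j] = dp[i-1][j-1]+1 when the i-th and j-th characters match, else max(dp[i-1][j], dp[i][j-1]).
    ·  N  L  N  V  S  A  L  V  A  L  P
 ·  0  0  0  0  0  0  0  0  0  0  0  0
 S  0  0  0  0  0  1  1  1  1  1  1  1
 L  0  0  1  1  1  1  1  2  2  2  2  2
 N  0  1  1  2  2  2  2  2  2  2  2  2
 V  0  1  1  2  3  3  3  3  3  3  3  3
 S  0  1  1  2  3  4  4  4  4  4  4  4
 A  0  1  1  2  3  4  5  5  5  5  5  5
 A  0  1  1  2  3  4  5  5  5  6  6  6
 L  0  1  2  2  3  4  5  6  6  6  7  7
 L  0  1  2  2  3  4  5  6  6  6  7  7
 P  0  1  2  2  3  4  5  6  6  6  7  8
 N  0  1  2  3  3  4  5  6  6  6  7  8
dp[11][11] = 8. One LCS (by backtracking along matches): LNVSAALP.

8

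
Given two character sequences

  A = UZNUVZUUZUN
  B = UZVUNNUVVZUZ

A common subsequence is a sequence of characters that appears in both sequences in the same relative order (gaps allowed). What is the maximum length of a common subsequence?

8

One common subsequence of length 8: U at A[1]=B[1], then Z at A[2]=B[2], then N at A[3]=B[6], then U at A[4]=B[7], then V at A[5]=B[9], then Z at A[6]=B[10], then U at A[8]=B[11], then Z at A[9]=B[12]. Since dp[11][12] = 8, nothing longer is possible.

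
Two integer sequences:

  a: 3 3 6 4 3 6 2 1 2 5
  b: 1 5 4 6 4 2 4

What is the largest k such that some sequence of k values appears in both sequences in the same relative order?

3

Let dp[i][j] be the LCS length of the first i values of a and the first j values of b. dp[i][j] = dp[i-1][j-1]+1 when the i-th and j-th values match, else max(dp[i-1][j], dp[i][j-1]).
    ·  1  5  4  6  4  2  4
 ·  0  0  0  0  0  0  0  0
 3  0  0  0  0  0  0  0  0
 3  0  0  0  0  0  0  0  0
 6  0  0  0  0  1  1  1  1
 4  0  0  0  1  1  2  2  2
 3  0  0  0  1  1  2  2  2
 6  0  0  0  1  2  2  2  2
 2  0  0  0  1  2  2  3  3
 1  0  1  1  1  2  2  3  3
 2  0  1  1  1  2  2  3  3
 5  0  1  2  2  2  2  3  3
dp[10][7] = 3. One LCS (by backtracking along matches): 6, 4, 2.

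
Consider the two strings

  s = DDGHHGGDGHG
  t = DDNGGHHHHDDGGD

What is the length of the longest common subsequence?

Match D [1,1], D [2,2], G [3,5], H [4,8], H [5,9], G [6,12], G [7,13], D [8,14] — 8 characters in the same relative order in both. Since dp[11][14] = 8, nothing longer is possible.

8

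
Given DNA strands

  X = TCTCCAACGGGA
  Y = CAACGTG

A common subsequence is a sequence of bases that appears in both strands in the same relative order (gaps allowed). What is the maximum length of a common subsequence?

6

Let dp[i][j] be the LCS length of the first i bases of X and the first j bases of Y. dp[i][j] = dp[i-1][j-1]+1 when the i-th and j-th bases match, else max(dp[i-1][j], dp[i][j-1]).
    ·  C  A  A  C  G  T  G
 ·  0  0  0  0  0  0  0  0
 T  0  0  0  0  0  0  1  1
 C  0  1  1  1  1  1  1  1
 T  0  1  1  1  1  1  2  2
 C  0  1  1  1  2  2  2  2
 C  0  1  1  1  2  2  2  2
 A  0  1  2  2  2  2  2  2
 A  0  1  2  3  3  3  3  3
 C  0  1  2  3  4  4  4  4
 G  0  1  2  3  4  5  5  5
 G  0  1  2  3  4  5  5  6
 G  0  1  2  3  4  5  5  6
 A  0  1  2  3  4  5  5  6
dp[12][7] = 6. One LCS (by backtracking along matches): CAACGG.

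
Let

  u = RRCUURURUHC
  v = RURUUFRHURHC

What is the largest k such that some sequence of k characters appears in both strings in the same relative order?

Taking R [1,1], then R [2,3], then U [4,4], then U [5,5], then R [6,7], then U [7,9], then R [8,10], then H [10,11], then C [11,12] gives a common subsequence of length 9. dp[11][12] = 9 confirms this is the maximum.

9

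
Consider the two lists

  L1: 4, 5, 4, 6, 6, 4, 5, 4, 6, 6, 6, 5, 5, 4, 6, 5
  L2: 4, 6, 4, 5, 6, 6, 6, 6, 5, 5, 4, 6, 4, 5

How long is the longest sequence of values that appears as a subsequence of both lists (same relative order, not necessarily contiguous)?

12

Match 4 at L1[3]=L2[1]; then 6 at L1[5]=L2[2]; then 4 at L1[6]=L2[3]; then 5 at L1[7]=L2[4]; then 6 at L1[9]=L2[6]; then 6 at L1[10]=L2[7]; then 6 at L1[11]=L2[8]; then 5 at L1[12]=L2[9]; then 5 at L1[13]=L2[10]; then 4 at L1[14]=L2[11]; then 6 at L1[15]=L2[12]; then 5 at L1[16]=L2[14] — 12 values in the same relative order in both. dp[16][14] = 12 confirms this is the maximum.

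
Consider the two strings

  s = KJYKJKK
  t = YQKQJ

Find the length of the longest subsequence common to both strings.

Taking Y [3,1], K [4,3], J [5,5] gives a common subsequence of length 3. The LCS DP gives dp[7][5] = 3, so this is optimal.

3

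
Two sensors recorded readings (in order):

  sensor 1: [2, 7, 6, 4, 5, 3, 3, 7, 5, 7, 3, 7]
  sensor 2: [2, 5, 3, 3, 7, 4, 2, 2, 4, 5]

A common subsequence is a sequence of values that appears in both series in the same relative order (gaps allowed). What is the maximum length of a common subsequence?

6

Let dp[i][j] be the LCS length of the first i values of sensor 1 and the first j values of sensor 2. dp[i][j] = dp[i-1][j-1]+1 when the i-th and j-th values match, else max(dp[i-1][j], dp[i][j-1]).
    ·  2  5  3  3  7  4  2  2  4  5
 ·  0  0  0  0  0  0  0  0  0  0  0
 2  0  1  1  1  1  1  1  1  1  1  1
 7  0  1  1  1  1  2  2  2  2  2  2
 6  0  1  1  1  1  2  2  2  2  2  2
 4  0  1  1  1  1  2  3  3  3  3  3
 5  0  1  2  2  2  2  3  3  3  3  4
 3  0  1  2  3  3  3  3  3  3  3  4
 3  0  1  2  3  4  4  4  4  4  4  4
 7  0  1  2  3  4  5  5  5  5  5  5
 5  0  1  2  3  4  5  5  5  5  5  6
 7  0  1  2  3  4  5  5  5  5  5  6
 3  0  1  2  3  4  5  5  5  5  5  6
 7  0  1  2  3  4  5  5  5  5  5  6
dp[12][10] = 6. One LCS (by backtracking along matches): 2, 5, 3, 3, 7, 5.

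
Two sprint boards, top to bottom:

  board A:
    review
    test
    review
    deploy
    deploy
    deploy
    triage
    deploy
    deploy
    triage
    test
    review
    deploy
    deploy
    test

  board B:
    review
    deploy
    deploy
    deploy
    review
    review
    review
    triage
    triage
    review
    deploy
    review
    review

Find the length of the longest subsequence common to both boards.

Taking review at board A[3]=board B[1] → deploy at board A[4]=board B[2] → deploy at board A[5]=board B[3] → deploy at board A[6]=board B[4] → triage at board A[7]=board B[8] → triage at board A[10]=board B[9] → review at board A[12]=board B[10] → deploy at board A[13]=board B[11] gives a common subsequence of length 8. dp[15][13] = 8 confirms this is the maximum.

8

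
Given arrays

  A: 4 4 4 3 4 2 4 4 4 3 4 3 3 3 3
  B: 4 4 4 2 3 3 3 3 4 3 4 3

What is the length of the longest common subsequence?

9

One common subsequence of length 9: 4 [1,1], 4 [2,2], 4 [3,3], 3 [4,5], 3 [10,6], 3 [12,7], 3 [13,8], 3 [14,10], 3 [15,12]. The LCS DP gives dp[15][12] = 9, so this is optimal.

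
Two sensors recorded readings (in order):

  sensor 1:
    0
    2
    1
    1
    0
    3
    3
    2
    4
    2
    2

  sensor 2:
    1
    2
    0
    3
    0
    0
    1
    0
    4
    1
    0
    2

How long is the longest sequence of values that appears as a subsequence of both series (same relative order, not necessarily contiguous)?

5

Match 0 at sensor 1[1]=sensor 2[6] → 1 at sensor 1[3]=sensor 2[7] → 1 at sensor 1[4]=sensor 2[10] → 0 at sensor 1[5]=sensor 2[11] → 2 at sensor 1[11]=sensor 2[12] — 5 values in the same relative order in both. Since dp[11][12] = 5, nothing longer is possible.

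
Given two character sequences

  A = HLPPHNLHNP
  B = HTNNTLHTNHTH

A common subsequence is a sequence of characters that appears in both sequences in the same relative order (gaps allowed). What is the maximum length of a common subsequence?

Let dp[i][j] be the LCS length of the first i characters of A and the first j characters of B. dp[i][j] = dp[i-1][j-1]+1 when the i-th and j-th characters match, else max(dp[i-1][j], dp[i][j-1]).
    ·  H  T  N  N  T  L  H  T  N  H  T  H
 ·  0  0  0  0  0  0  0  0  0  0  0  0  0
 H  0  1  1  1  1  1  1  1  1  1  1  1  1
 L  0  1  1  1  1  1  2  2  2  2  2  2  2
 P  0  1  1  1  1  1  2  2  2  2  2  2  2
 P  0  1  1  1  1  1  2  2  2  2  2  2  2
 H  0  1  1  1  1  1  2  3  3  3  3  3  3
 N  0  1  1  2  2  2  2  3  3  4  4  4  4
 L  0  1  1  2  2  2  3  3  3  4  4  4  4
 H  0  1  1  2  2  2  3  4  4  4  5  5  5
 N  0  1  1  2  3  3  3  4  4  5  5  5  5
 P  0  1  1  2  3  3  3  4  4  5  5  5  5
dp[10][12] = 5. One LCS (by backtracking along matches): HLHNH.

5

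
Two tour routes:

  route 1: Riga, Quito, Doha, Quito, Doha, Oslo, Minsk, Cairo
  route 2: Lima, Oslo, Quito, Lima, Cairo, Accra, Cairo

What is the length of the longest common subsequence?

Match Quito [2,3], then Cairo [8,7] — 2 stops in the same relative order in both. Since dp[8][7] = 2, nothing longer is possible.

2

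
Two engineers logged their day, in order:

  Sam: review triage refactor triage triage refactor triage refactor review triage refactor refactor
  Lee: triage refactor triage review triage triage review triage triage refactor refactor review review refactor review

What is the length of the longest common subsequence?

9

Taking triage (Sam #2, Lee #1), then refactor (Sam #3, Lee #2), then triage (Sam #4, Lee #3), then triage (Sam #5, Lee #5), then triage (Sam #7, Lee #6), then review (Sam #9, Lee #7), then triage (Sam #10, Lee #9), then refactor (Sam #11, Lee #11), then refactor (Sam #12, Lee #14) gives a common subsequence of length 9. Since dp[12][15] = 9, nothing longer is possible.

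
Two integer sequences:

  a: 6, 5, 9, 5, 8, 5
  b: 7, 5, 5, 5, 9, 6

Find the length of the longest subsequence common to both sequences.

Pick 5 at a[2]=b[2], 5 at a[4]=b[3], 5 at a[6]=b[4]; all 3 values appear in both, in order. Since dp[6][6] = 3, nothing longer is possible.

3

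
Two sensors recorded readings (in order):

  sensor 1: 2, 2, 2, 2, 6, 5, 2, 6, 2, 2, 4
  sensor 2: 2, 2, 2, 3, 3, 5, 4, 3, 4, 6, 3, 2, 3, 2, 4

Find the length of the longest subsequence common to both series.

8

One common subsequence of length 8: 2 at sensor 1[1]=sensor 2[1], 2 at sensor 1[2]=sensor 2[2], 2 at sensor 1[3]=sensor 2[3], 5 at sensor 1[6]=sensor 2[6], 6 at sensor 1[8]=sensor 2[10], 2 at sensor 1[9]=sensor 2[12], 2 at sensor 1[10]=sensor 2[14], 4 at sensor 1[11]=sensor 2[15], and the DP table's final entry dp[11][15] is also 8, so no common subsequence is longer.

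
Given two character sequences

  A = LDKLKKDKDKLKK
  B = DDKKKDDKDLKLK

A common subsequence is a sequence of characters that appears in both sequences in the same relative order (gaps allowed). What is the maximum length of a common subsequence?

Pick D [2,2]; then K [3,3]; then K [5,4]; then K [6,5]; then D [7,7]; then K [8,8]; then D [9,9]; then K [10,11]; then L [11,12]; then K [13,13]; all 10 characters appear in both, in order, and the DP table's final entry dp[13][13] is also 10, so no common subsequence is longer.

10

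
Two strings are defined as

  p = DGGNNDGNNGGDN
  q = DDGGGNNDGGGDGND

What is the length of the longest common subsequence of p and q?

11

Taking D [1,2], G [2,4], G [3,5], N [4,6], N [5,7], D [6,8], G [7,9], G [10,10], G [11,11], D [12,12], N [13,14] gives a common subsequence of length 11. Since dp[13][15] = 11, nothing longer is possible.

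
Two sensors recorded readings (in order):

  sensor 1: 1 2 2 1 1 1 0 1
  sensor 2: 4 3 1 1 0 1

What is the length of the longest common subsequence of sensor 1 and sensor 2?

Match 1 [5,3]; then 1 [6,4]; then 0 [7,5]; then 1 [8,6] — 4 values in the same relative order in both, and the DP table's final entry dp[8][6] is also 4, so no common subsequence is longer.

4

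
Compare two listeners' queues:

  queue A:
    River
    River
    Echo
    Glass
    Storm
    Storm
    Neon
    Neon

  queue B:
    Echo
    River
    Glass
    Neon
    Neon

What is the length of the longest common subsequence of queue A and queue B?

Taking River (queue A #2, queue B #2), then Glass (queue A #4, queue B #3), then Neon (queue A #7, queue B #4), then Neon (queue A #8, queue B #5) gives a common subsequence of length 4, and the DP table's final entry dp[8][5] is also 4, so no common subsequence is longer.

4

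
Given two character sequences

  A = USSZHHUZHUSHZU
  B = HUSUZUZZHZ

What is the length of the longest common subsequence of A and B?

Taking U [1,2] → S [2,3] → Z [4,5] → U [7,6] → Z [8,8] → H [12,9] → Z [13,10] gives a common subsequence of length 7. dp[14][10] = 7 confirms this is the maximum.

7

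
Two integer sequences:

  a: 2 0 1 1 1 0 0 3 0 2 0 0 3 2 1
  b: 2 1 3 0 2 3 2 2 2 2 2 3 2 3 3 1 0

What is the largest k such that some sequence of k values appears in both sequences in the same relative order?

8

One common subsequence of length 8: 2 (a #1, b #1), 1 (a #3, b #2), 0 (a #6, b #4), 3 (a #8, b #6), 2 (a #10, b #11), 3 (a #13, b #12), 2 (a #14, b #13), 1 (a #15, b #16). The LCS DP gives dp[15][17] = 8, so this is optimal.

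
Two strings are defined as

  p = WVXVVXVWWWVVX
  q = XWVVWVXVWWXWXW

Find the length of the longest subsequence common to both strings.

One common subsequence of length 10: W at p[1]=q[2] → V at p[2]=q[3] → V at p[4]=q[4] → V at p[5]=q[6] → X at p[6]=q[7] → V at p[7]=q[8] → W at p[8]=q[9] → W at p[9]=q[10] → W at p[10]=q[12] → X at p[13]=q[13]. dp[13][14] = 10 confirms this is the maximum.

10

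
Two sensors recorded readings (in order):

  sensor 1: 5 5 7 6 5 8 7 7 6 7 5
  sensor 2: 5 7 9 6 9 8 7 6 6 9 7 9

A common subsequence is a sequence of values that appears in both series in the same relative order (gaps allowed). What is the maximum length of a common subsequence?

7

Match 5 (sensor 1 #2, sensor 2 #1), 7 (sensor 1 #3, sensor 2 #2), 6 (sensor 1 #4, sensor 2 #4), 8 (sensor 1 #6, sensor 2 #6), 7 (sensor 1 #7, sensor 2 #7), 6 (sensor 1 #9, sensor 2 #9), 7 (sensor 1 #10, sensor 2 #11) — 7 values in the same relative order in both. The LCS DP gives dp[11][12] = 7, so this is optimal.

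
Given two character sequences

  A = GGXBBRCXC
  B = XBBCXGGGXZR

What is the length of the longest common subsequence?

Let dp[i][j] be the LCS length of the first i characters of A and the first j characters of B. dp[i][j] = dp[i-1][j-1]+1 when the i-th and j-th characters match, else max(dp[i-1][j], dp[i][j-1]).
    ·  X  B  B  C  X  G  G  G  X  Z  R
 ·  0  0  0  0  0  0  0  0  0  0  0  0
 G  0  0  0  0  0  0  1  1  1  1  1  1
 G  0  0  0  0  0  0  1  2  2  2  2  2
 X  0  1  1  1  1  1  1  2  2  3  3  3
 B  0  1  2  2  2  2  2  2  2  3  3  3
 B  0  1  2  3  3  3  3  3  3  3  3  3
 R  0  1  2  3  3  3  3  3  3  3  3  4
 C  0  1  2  3  4  4  4  4  4  4  4  4
 X  0  1  2  3  4  5  5  5  5  5  5  5
 C  0  1  2  3  4  5  5  5  5  5  5  5
dp[9][11] = 5. One LCS (by backtracking along matches): XBBCX.

5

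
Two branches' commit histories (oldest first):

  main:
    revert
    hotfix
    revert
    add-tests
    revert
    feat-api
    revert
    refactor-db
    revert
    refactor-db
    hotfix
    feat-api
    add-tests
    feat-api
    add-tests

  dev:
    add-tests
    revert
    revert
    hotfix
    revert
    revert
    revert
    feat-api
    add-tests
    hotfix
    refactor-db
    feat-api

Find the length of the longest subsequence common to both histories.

8

Match revert [1,3]; then hotfix [2,4]; then revert [5,5]; then revert [7,6]; then revert [9,7]; then feat-api [12,8]; then add-tests [13,9]; then feat-api [14,12] — 8 commits in the same relative order in both. Since dp[15][12] = 8, nothing longer is possible.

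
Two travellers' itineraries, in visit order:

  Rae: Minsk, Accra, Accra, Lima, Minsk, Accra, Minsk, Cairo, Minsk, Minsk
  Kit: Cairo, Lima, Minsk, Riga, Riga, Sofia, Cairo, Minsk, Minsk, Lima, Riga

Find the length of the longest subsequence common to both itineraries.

Pick Lima (Rae #4, Kit #2); then Minsk (Rae #5, Kit #3); then Cairo (Rae #8, Kit #7); then Minsk (Rae #9, Kit #8); then Minsk (Rae #10, Kit #9); all 5 stops appear in both, in order. dp[10][11] = 5 confirms this is the maximum.

5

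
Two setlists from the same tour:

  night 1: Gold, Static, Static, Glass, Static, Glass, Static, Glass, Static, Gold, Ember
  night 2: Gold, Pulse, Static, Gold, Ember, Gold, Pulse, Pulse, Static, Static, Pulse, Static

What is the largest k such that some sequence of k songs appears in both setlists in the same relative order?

Match Gold (night 1 #1, night 2 #1) → Static (night 1 #2, night 2 #3) → Static (night 1 #3, night 2 #9) → Static (night 1 #5, night 2 #10) → Static (night 1 #9, night 2 #12) — 5 songs in the same relative order in both, and the DP table's final entry dp[11][12] is also 5, so no common subsequence is longer.

5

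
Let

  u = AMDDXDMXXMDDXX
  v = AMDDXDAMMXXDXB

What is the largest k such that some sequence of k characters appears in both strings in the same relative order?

One common subsequence of length 11: A (u #1, v #1), then M (u #2, v #2), then D (u #3, v #3), then D (u #4, v #4), then X (u #5, v #5), then D (u #6, v #6), then M (u #7, v #9), then X (u #8, v #10), then X (u #9, v #11), then D (u #12, v #12), then X (u #13, v #13). Since dp[14][14] = 11, nothing longer is possible.

11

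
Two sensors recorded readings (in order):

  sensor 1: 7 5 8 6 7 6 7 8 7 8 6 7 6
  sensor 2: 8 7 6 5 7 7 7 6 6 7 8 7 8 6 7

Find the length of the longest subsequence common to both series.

Taking 7 at sensor 1[1]=sensor 2[2], then 5 at sensor 1[2]=sensor 2[4], then 6 at sensor 1[4]=sensor 2[8], then 6 at sensor 1[6]=sensor 2[9], then 7 at sensor 1[7]=sensor 2[10], then 8 at sensor 1[8]=sensor 2[11], then 7 at sensor 1[9]=sensor 2[12], then 8 at sensor 1[10]=sensor 2[13], then 6 at sensor 1[11]=sensor 2[14], then 7 at sensor 1[12]=sensor 2[15] gives a common subsequence of length 10, and the DP table's final entry dp[13][15] is also 10, so no common subsequence is longer.

10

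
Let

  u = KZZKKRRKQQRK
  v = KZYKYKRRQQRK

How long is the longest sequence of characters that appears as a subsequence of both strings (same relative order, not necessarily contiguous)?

10

Let dp[i][j] be the LCS length of the first i characters of u and the first j characters of v. dp[i][j] = dp[i-1][j-1]+1 when the i-th and j-th characters match, else max(dp[i-1][j], dp[i][j-1]).
    ·  K  Z  Y  K  Y  K  R  R  Q  Q  R  K
 ·  0  0  0  0  0  0  0  0  0  0  0  0  0
 K  0  1  1  1  1  1  1  1  1  1  1  1  1
 Z  0  1  2  2  2  2  2  2  2  2  2  2  2
 Z  0  1  2  2  2  2  2  2  2  2  2  2  2
 K  0  1  2  2  3  3  3  3  3  3  3  3  3
 K  0  1  2  2  3  3  4  4  4  4  4  4  4
 R  0  1  2  2  3  3  4  5  5  5  5  5  5
 R  0  1  2  2  3  3  4  5  6  6  6  6  6
 K  0  1  2  2  3  3  4  5  6  6  6  6  7
 Q  0  1  2  2  3  3  4  5  6  7  7  7  7
 Q  0  1  2  2  3  3  4  5  6  7  8  8  8
 R  0  1  2  2  3  3  4  5  6  7  8  9  9
 K  0  1  2  2  3  3  4  5  6  7  8  9 10
dp[12][12] = 10. One LCS (by backtracking along matches): KZKKRRQQRK.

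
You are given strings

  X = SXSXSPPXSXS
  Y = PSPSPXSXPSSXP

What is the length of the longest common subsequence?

7

One common subsequence of length 7: S [1,4]; then X [2,6]; then S [3,7]; then X [4,8]; then S [5,10]; then S [9,11]; then X [10,12]. dp[11][13] = 7 confirms this is the maximum.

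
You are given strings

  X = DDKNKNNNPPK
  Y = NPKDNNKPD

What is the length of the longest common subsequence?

Let dp[i][j] be the LCS length of the first i characters of X and the first j characters of Y. dp[i][j] = dp[i-1][j-1]+1 when the i-th and j-th characters match, else max(dp[i-1][j], dp[i][j-1]).
    ·  N  P  K  D  N  N  K  P  D
 ·  0  0  0  0  0  0  0  0  0  0
 D  0  0  0  0  1  1  1  1  1  1
 D  0  0  0  0  1  1  1  1  1  2
 K  0  0  0  1  1  1  1  2  2  2
 N  0  1  1  1  1  2  2  2  2  2
 K  0  1  1  2  2  2  2  3  3  3
 N  0  1  1  2  2  3  3  3  3  3
 N  0  1  1  2  2  3  4  4  4  4
 N  0  1  1  2  2  3  4  4  4  4
 P  0  1  2  2  2  3  4  4  5  5
 P  0  1  2  2  2  3  4  4  5  5
 K  0  1  2  3  3  3  4  5  5  5
dp[11][9] = 5. One LCS (by backtracking along matches): NKNNP.

5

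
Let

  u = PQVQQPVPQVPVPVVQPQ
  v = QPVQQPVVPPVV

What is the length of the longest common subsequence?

11

Pick P at u[1]=v[2] → V at u[3]=v[3] → Q at u[4]=v[4] → Q at u[5]=v[5] → P at u[6]=v[6] → V at u[7]=v[7] → V at u[10]=v[8] → P at u[11]=v[9] → P at u[13]=v[10] → V at u[14]=v[11] → V at u[15]=v[12]; all 11 characters appear in both, in order. The LCS DP gives dp[18][12] = 11, so this is optimal.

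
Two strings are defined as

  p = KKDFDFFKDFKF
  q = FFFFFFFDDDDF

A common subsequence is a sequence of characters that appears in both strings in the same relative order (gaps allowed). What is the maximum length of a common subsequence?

5

Let dp[i][j] be the LCS length of the first i characters of p and the first j characters of q. dp[i][j] = dp[i-1][j-1]+1 when the i-th and j-th characters match, else max(dp[i-1][j], dp[i][j-1]).
    ·  F  F  F  F  F  F  F  D  D  D  D  F
 ·  0  0  0  0  0  0  0  0  0  0  0  0  0
 K  0  0  0  0  0  0  0  0  0  0  0  0  0
 K  0  0  0  0  0  0  0  0  0  0  0  0  0
 D  0  0  0  0  0  0  0  0  1  1  1  1  1
 F  0  1  1  1  1  1  1  1  1  1  1  1  2
 D  0  1  1  1  1  1  1  1  2  2  2  2  2
 F  0  1  2  2  2  2  2  2  2  2  2  2  3
 F  0  1  2  3  3  3  3  3  3  3  3  3  3
 K  0  1  2  3  3  3  3  3  3  3  3  3  3
 D  0  1  2  3  3  3  3  3  4  4  4  4  4
 F  0  1  2  3  4  4  4  4  4  4  4  4  5
 K  0  1  2  3  4  4  4  4  4  4  4  4  5
 F  0  1  2  3  4  5  5  5  5  5  5  5  5
dp[12][12] = 5. One LCS (by backtracking along matches): FFFDF.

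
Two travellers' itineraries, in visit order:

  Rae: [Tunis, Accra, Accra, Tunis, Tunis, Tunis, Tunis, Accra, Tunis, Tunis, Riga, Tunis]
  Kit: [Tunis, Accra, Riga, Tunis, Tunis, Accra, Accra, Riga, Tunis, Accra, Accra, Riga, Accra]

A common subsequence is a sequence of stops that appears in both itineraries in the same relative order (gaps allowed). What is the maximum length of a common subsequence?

Pick Tunis (Rae #1, Kit #1), Accra (Rae #2, Kit #2), Tunis (Rae #4, Kit #4), Tunis (Rae #5, Kit #5), Tunis (Rae #6, Kit #9), Accra (Rae #8, Kit #11), Riga (Rae #11, Kit #12); all 7 stops appear in both, in order, and the DP table's final entry dp[12][13] is also 7, so no common subsequence is longer.

7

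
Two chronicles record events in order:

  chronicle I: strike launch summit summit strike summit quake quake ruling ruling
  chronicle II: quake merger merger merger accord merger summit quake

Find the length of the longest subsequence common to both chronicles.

Pick summit [6,7]; then quake [8,8]; all 2 events appear in both, in order. dp[10][8] = 2 confirms this is the maximum.

2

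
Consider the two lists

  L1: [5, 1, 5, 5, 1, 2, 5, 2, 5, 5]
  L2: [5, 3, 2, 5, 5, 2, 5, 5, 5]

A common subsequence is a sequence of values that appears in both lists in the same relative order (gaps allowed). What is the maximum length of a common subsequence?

7

Pick 5 (L1 #1, L2 #1); then 5 (L1 #3, L2 #4); then 5 (L1 #4, L2 #5); then 2 (L1 #6, L2 #6); then 5 (L1 #7, L2 #7); then 5 (L1 #9, L2 #8); then 5 (L1 #10, L2 #9); all 7 values appear in both, in order. Since dp[10][9] = 7, nothing longer is possible.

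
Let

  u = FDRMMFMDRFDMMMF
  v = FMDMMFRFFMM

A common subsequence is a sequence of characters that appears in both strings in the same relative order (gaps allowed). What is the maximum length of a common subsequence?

9

Pick F (u #1, v #1) → D (u #2, v #3) → M (u #4, v #4) → M (u #5, v #5) → F (u #6, v #6) → R (u #9, v #7) → F (u #10, v #9) → M (u #13, v #10) → M (u #14, v #11); all 9 characters appear in both, in order. Since dp[15][11] = 9, nothing longer is possible.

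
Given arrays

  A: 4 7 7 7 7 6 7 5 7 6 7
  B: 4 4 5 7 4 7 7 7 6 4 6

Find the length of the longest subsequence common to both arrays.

Let dp[i][j] be the LCS length of the first i values of A and the first j values of B. dp[i][j] = dp[i-1][j-1]+1 when the i-th and j-th values match, else max(dp[i-1][j], dp[i][j-1]).
    ·  4  4  5  7  4  7  7  7  6  4  6
 ·  0  0  0  0  0  0  0  0  0  0  0  0
 4  0  1  1  1  1  1  1  1  1  1  1  1
 7  0  1  1  1  2  2  2  2  2  2  2  2
 7  0  1  1  1  2  2  3  3  3  3  3  3
 7  0  1  1  1  2  2  3  4  4  4  4  4
 7  0  1  1  1  2  2  3  4  5  5  5  5
 6  0  1  1  1  2  2  3  4  5  6  6  6
 7  0  1  1  1  2  2  3  4  5  6  6  6
 5  0  1  1  2  2  2  3  4  5  6  6  6
 7  0  1  1  2  3  3  3  4  5  6  6  6
 6  0  1  1  2  3  3  3  4  5  6  6  7
 7  0  1  1  2  3  3  4  4  5  6  6  7
dp[11][11] = 7. One LCS (by backtracking along matches): 4, 7, 7, 7, 7, 6, 6.

7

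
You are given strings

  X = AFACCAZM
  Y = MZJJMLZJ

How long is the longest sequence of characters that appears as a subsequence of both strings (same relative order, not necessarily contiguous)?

2

Let dp[i][j] be the LCS length of the first i characters of X and the first j characters of Y. dp[i][j] = dp[i-1][j-1]+1 when the i-th and j-th characters match, else max(dp[i-1][j], dp[i][j-1]).
    ·  M  Z  J  J  M  L  Z  J
 ·  0  0  0  0  0  0  0  0  0
 A  0  0  0  0  0  0  0  0  0
 F  0  0  0  0  0  0  0  0  0
 A  0  0  0  0  0  0  0  0  0
 C  0  0  0  0  0  0  0  0  0
 C  0  0  0  0  0  0  0  0  0
 A  0  0  0  0  0  0  0  0  0
 Z  0  0  1  1  1  1  1  1  1
 M  0  1  1  1  1  2  2  2  2
dp[8][8] = 2. One LCS (by backtracking along matches): ZM.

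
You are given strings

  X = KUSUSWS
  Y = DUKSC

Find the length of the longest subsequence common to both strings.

Taking K [1,3], S [3,4] gives a common subsequence of length 2. Since dp[7][5] = 2, nothing longer is possible.

2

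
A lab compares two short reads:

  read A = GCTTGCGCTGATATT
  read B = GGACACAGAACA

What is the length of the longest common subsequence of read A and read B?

Taking G at read A[1]=read B[1], then G at read A[5]=read B[2], then C at read A[6]=read B[4], then C at read A[8]=read B[6], then G at read A[10]=read B[8], then A at read A[11]=read B[10], then A at read A[13]=read B[12] gives a common subsequence of length 7. dp[15][12] = 7 confirms this is the maximum.

7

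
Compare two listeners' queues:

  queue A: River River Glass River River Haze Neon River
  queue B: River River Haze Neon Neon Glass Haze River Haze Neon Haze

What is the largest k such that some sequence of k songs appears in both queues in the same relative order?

6

Pick River [1,1]; then River [2,2]; then Glass [3,6]; then River [5,8]; then Haze [6,9]; then Neon [7,10]; all 6 songs appear in both, in order. dp[8][11] = 6 confirms this is the maximum.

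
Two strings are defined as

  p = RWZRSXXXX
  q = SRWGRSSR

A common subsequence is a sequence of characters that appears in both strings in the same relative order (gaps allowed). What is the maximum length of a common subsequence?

4

Let dp[i][j] be the LCS length of the first i characters of p and the first j characters of q. dp[i][j] = dp[i-1][j-1]+1 when the i-th and j-th characters match, else max(dp[i-1][j], dp[i][j-1]).
    ·  S  R  W  G  R  S  S  R
 ·  0  0  0  0  0  0  0  0  0
 R  0  0  1  1  1  1  1  1  1
 W  0  0  1  2  2  2  2  2  2
 Z  0  0  1  2  2  2  2  2  2
 R  0  0  1  2  2  3  3  3  3
 S  0  1  1  2  2  3  4  4  4
 X  0  1  1  2  2  3  4  4  4
 X  0  1  1  2  2  3  4  4  4
 X  0  1  1  2  2  3  4  4  4
 X  0  1  1  2  2  3  4  4  4
dp[9][8] = 4. One LCS (by backtracking along matches): RWRS.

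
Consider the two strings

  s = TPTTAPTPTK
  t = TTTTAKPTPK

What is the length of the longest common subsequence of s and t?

8

Match T at s[1]=t[2]; then T at s[3]=t[3]; then T at s[4]=t[4]; then A at s[5]=t[5]; then P at s[6]=t[7]; then T at s[7]=t[8]; then P at s[8]=t[9]; then K at s[10]=t[10] — 8 characters in the same relative order in both. The LCS DP gives dp[10][10] = 8, so this is optimal.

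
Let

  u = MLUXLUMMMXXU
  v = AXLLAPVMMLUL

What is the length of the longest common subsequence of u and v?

5

One common subsequence of length 5: L (u #2, v #3), L (u #5, v #4), M (u #7, v #8), M (u #8, v #9), U (u #12, v #11). The LCS DP gives dp[12][12] = 5, so this is optimal.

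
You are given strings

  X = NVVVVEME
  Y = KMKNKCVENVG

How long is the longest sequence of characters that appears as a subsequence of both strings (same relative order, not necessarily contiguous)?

3

One common subsequence of length 3: N [1,4], V [2,7], V [3,10]. Since dp[8][11] = 3, nothing longer is possible.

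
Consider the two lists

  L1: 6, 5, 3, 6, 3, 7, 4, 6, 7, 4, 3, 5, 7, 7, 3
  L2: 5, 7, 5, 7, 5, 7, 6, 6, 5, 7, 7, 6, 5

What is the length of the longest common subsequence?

6

Match 5 [2,5] → 6 [4,7] → 6 [8,8] → 5 [12,9] → 7 [13,10] → 7 [14,11] — 6 values in the same relative order in both. dp[15][13] = 6 confirms this is the maximum.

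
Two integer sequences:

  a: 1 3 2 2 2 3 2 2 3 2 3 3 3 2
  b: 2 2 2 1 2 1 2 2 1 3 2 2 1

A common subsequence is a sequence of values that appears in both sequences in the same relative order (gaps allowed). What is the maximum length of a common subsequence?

One common subsequence of length 8: 2 [3,2] → 2 [4,3] → 2 [5,5] → 2 [7,7] → 2 [8,8] → 3 [9,10] → 2 [10,11] → 2 [14,12]. The LCS DP gives dp[14][13] = 8, so this is optimal.

8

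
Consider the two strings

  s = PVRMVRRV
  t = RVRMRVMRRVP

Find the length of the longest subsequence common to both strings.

7

Pick V (s #2, t #2), R (s #3, t #3), M (s #4, t #4), V (s #5, t #6), R (s #6, t #8), R (s #7, t #9), V (s #8, t #10); all 7 characters appear in both, in order, and the DP table's final entry dp[8][11] is also 7, so no common subsequence is longer.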